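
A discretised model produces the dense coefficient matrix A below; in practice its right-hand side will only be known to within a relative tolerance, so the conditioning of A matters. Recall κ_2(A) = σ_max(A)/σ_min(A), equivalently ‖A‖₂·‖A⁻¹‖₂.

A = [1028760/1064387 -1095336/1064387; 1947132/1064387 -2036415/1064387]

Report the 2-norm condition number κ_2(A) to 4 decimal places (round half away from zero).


AᵀA = [16780865616/3920137321 -17619400260/3920137321; -17619400260/3920137321 18500854689/3920137321]; tr = 41952105/4661281, det = 5184/4661281
λ_max, λ_min = (41952105/4661281 ± √1759882457608209/21727540560961)/2 = 9, 576/4661281
so κ_2 = √(9 / (576/4661281)) = 269.8750

269.8750


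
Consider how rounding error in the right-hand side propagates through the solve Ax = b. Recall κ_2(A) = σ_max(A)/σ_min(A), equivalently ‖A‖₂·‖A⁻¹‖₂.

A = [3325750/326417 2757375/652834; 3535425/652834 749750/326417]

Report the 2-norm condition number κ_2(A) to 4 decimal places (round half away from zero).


295.4000

form AᵀA = [15102923125/113439508 1573200000/28359877; 1573200000/28359877 2622203125/113439508] with trace 681735625/4363058 and determinant 9765625/34904464
λ_max, λ_min = (681735625/4363058 ± √116185539600000000/4759068777841)/2 = 625/4, 15625/8726116
so κ_2 = √((625/4) / (15625/8726116)) = 295.4000


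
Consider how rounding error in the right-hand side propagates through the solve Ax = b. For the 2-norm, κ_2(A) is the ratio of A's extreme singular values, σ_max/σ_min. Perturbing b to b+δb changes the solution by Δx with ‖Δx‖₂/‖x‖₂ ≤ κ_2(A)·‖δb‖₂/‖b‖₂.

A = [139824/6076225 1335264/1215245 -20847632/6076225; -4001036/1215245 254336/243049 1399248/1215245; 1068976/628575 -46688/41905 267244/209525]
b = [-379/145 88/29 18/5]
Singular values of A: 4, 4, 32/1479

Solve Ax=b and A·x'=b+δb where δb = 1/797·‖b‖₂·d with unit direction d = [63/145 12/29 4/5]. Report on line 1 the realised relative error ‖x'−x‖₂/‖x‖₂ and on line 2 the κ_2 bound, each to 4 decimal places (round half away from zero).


largest singular value 4, smallest 32/1479
κ = σ_max/σ_min = 4/(32/1479) = 184.8750
bound on ‖Δx‖/‖x‖: κ·ε = 184.8750·1/797 = 0.2320
solve Ax = b  →  x = [51.9529 122.1085 40.2147]
‖b‖ = 5.3852, ‖x‖ = 138.6608
with δb = [0.0029 0.0028 0.0054], A·Δx = δb → ‖Δx‖ = 0.3123
relative error = 0.0023
so the bound overstates the realised error by a factor of ≈ 102.9946 (computed from the unrounded values)

0.0023
0.2320


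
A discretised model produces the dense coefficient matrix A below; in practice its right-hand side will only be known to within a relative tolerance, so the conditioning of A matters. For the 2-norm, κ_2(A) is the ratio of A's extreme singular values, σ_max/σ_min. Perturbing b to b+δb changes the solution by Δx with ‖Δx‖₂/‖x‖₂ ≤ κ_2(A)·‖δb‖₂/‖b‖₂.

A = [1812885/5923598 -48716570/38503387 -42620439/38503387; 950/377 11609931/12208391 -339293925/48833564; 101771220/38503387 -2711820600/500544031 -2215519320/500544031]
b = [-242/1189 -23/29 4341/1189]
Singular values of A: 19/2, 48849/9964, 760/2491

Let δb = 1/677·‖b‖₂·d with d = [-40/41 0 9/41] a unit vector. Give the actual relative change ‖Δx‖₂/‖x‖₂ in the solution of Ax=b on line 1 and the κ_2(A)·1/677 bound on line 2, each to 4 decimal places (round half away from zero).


0.0054
0.0460

largest singular value 19/2, smallest 760/2491
condition number: (19/2) ÷ (760/2491) = 31.1375
bound on ‖Δx‖/‖x‖: κ·ε = 31.1375·1/677 = 0.0460
solve Ax = b  →  x = [3.1065 -0.1547 1.2196]
2-norm of b is 3.7417; of x, 3.3409
re-solving with b+δb shifts x by Δx of norm 0.0181
realised ‖Δx‖/‖x‖ = 0.0054
so the bound overstates the realised error by a factor of ≈ 8.4825 (computed from the unrounded values)


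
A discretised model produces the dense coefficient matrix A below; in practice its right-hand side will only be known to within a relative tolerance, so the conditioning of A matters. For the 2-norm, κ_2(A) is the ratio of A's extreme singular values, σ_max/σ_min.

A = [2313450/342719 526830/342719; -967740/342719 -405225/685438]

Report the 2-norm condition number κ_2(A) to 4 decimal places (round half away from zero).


160.7500

M = AᵀA = [37210482900/695007769 8372018250/695007769; 8372018250/695007769 7540868025/2780031076]. tr(M)=93029625/1653796, det(M)=50625/413449
eigenvalues of AᵀA: λ = (tr ± √(tr²−4·det))/2 = 225/4, 900/413449
so κ_2 = √((225/4) / (900/413449)) = 160.7500


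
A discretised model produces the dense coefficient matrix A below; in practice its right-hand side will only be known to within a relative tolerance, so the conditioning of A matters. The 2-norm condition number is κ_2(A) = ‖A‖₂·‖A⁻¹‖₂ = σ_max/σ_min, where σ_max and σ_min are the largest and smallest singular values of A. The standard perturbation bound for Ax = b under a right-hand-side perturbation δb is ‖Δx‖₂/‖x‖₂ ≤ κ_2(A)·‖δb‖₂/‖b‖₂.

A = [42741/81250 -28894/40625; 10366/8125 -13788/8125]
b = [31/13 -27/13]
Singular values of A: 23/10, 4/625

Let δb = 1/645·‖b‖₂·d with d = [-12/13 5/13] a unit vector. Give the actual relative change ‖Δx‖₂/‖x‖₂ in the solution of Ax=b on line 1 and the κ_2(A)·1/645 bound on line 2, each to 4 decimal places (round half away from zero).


from the listed singular values, σ₁ = 23/10, σ_n = 4/625
κ = σ_max/σ_min = (23/10)/(4/625) = 359.3750
κ_2(A)·‖δb‖/‖b‖ = 0.5572
solve Ax = b  →  x = [-375.2609 -280.9022]
‖b‖₂ = 3.1623 and ‖x‖₂ = 468.7502
δb = ε·‖b‖·d = [-0.0045 0.0019]; solving A·Δx = δb gives ‖Δx‖ = 0.7661
realised ‖Δx‖/‖x‖ = 0.0016
realised/bound (from unrounded values) ≈ 0.0029

0.0016
0.5572


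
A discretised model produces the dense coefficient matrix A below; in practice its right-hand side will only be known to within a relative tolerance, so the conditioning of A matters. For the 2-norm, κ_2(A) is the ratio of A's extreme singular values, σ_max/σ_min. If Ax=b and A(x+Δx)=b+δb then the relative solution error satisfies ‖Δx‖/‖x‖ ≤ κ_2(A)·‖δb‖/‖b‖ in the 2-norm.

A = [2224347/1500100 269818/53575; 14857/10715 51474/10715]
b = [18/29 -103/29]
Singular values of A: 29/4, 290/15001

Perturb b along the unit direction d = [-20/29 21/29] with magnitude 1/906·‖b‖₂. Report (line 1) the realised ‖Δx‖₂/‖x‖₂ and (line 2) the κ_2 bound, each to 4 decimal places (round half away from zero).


σ_max = 29/4, σ_min = 290/15001
condition number: (29/4) ÷ (290/15001) = 375.0250
worst-case relative error ≤ 375.0250 × 1/906 = 0.4139
solve Ax = b  →  x = [148.8982 -43.7160]
‖b‖₂ = 3.6056 and ‖x‖₂ = 155.1830
Δx = A⁻¹·δb where δb = 1/906·3.6056·d; ‖Δx‖ = 0.2059
dividing the unrounded norms, ‖Δx‖/‖x‖ = 0.0013
realised/bound (from unrounded values) ≈ 0.0032

0.0013
0.4139


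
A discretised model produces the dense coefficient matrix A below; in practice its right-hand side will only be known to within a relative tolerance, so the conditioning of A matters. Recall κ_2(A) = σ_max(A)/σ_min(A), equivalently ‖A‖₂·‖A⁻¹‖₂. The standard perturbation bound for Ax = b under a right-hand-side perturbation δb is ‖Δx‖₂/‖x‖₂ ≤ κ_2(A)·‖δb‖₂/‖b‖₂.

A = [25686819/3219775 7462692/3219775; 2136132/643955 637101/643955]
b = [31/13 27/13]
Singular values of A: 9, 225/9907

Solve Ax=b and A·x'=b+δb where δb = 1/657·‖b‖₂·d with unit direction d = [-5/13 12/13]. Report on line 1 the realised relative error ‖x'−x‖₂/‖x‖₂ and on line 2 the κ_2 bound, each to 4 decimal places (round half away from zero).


σ_max = 9, σ_min = 225/9907
κ_2(A) = 9 / (225/9907) = 396.2800
worst-case relative error ≤ 396.2800 × 1/657 = 0.6032
solve Ax = b  →  x = [-12.0087 42.3632]
2-norm of b is 3.1623; of x, 44.0324
re-solving with b+δb shifts x by Δx of norm 0.2119
dividing the unrounded norms, ‖Δx‖/‖x‖ = 0.0048
realised/bound (from unrounded values) ≈ 0.0080

0.0048
0.6032


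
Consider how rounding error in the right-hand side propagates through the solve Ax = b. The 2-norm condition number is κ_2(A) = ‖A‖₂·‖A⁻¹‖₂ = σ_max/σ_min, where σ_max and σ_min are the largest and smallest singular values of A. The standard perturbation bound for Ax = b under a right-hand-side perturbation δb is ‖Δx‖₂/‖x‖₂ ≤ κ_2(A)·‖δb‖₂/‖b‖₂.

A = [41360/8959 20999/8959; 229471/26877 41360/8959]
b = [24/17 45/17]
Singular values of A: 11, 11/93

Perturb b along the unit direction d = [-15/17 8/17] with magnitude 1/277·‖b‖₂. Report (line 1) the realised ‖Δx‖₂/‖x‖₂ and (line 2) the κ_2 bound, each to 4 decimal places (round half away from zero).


largest singular value 11, smallest 11/93
condition number: 11 ÷ (11/93) = 93.0000
worst-case relative error ≤ 93.0000 × 1/277 = 0.3357
solve Ax = b  →  x = [0.2406 0.1283]
‖b‖ = 3.0000, ‖x‖ = 0.2727
δb = ε·‖b‖·d = [-0.0096 0.0051]; solving A·Δx = δb gives ‖Δx‖ = 0.0916
realised ‖Δx‖/‖x‖ = 0.3357
tightness: 0.3357 against a bound of 0.3357; the bound is attained (ratio 1)

0.3357
0.3357


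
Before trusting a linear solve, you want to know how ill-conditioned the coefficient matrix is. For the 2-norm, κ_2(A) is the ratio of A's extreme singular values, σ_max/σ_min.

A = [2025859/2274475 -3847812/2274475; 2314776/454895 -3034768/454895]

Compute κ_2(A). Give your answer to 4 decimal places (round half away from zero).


form AᵀA = [82128972601/3077475625 -109110843468/3077475625; -109110843468/3077475625 145776964624/3077475625] with trace 9116237489/123099025 and determinant 875213056/123099025
char-poly roots: 1849/25 and 473344/4923961
κ_2(A) = √(λ_max/λ_min) = √((1849/25) / (473344/4923961)) = 27.7375

27.7375


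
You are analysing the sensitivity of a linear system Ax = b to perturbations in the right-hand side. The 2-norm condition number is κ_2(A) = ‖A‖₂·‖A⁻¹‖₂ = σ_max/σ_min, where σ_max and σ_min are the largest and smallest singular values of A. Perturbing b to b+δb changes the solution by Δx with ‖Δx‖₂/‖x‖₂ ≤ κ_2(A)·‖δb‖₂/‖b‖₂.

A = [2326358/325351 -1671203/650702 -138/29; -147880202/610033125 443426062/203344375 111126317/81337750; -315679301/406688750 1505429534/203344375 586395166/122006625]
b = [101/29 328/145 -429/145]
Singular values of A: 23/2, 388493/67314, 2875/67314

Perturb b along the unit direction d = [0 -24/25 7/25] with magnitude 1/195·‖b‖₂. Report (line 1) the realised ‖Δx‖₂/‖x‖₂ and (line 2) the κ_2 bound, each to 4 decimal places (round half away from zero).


σ_max = 23/2, σ_min = 2875/67314
κ_2(A) = (23/2) / (2875/67314) = 269.2560
bound on ‖Δx‖/‖x‖: κ·ε = 269.2560·1/195 = 1.3808
solve Ax = b  →  x = [-24.9811 33.5969 -56.4013]
2-norm of b is 5.0990; of x, 70.2418
Δx = A⁻¹·δb where δb = 1/195·5.0990·d; ‖Δx‖ = 0.6122
realised ‖Δx‖/‖x‖ = 0.0087
so the bound overstates the realised error by a factor of ≈ 158.4188 (computed from the unrounded values)

0.0087
1.3808


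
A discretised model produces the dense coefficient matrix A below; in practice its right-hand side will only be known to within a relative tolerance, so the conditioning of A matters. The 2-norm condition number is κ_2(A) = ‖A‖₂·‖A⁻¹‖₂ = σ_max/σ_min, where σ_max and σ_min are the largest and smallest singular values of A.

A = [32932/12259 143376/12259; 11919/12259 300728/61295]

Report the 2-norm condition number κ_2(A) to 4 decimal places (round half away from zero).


93.4375

M = AᵀA = [7257865/889249 160903368/4446245; 160903368/4446245 3576060736/22231225]. tr(M)=2235281/13225, det(M)=43264/13225
solving λ² − 2235281/13225·λ + 43264/13225 = 0 gives λ = 169, 256/13225
κ_2(A) = √(λ_max/λ_min) = √(169 / (256/13225)) = 93.4375


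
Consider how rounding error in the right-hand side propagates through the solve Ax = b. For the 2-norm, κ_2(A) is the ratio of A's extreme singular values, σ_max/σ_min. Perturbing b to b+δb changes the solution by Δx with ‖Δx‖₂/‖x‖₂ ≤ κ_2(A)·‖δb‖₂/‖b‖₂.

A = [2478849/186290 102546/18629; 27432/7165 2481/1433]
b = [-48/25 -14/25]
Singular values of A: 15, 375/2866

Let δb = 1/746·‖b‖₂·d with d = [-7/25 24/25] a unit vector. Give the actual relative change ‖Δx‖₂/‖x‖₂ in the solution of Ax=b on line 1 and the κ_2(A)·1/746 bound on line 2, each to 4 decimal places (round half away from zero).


0.1537
0.1537

from the listed singular values, σ₁ = 15, σ_n = 375/2866
κ_2(A) = 15 / (375/2866) = 114.6400
bound on ‖Δx‖/‖x‖: κ·ε = 114.6400·1/746 = 0.1537
solve Ax = b  →  x = [-0.1231 -0.0513]
‖b‖₂ = 2.0000 and ‖x‖₂ = 0.1333
Δx = A⁻¹·δb where δb = 1/746·2.0000·d; ‖Δx‖ = 0.0205
realised ‖Δx‖/‖x‖ = 0.1537
tightness: 0.1537 against a bound of 0.1537; the bound is attained (ratio 1)


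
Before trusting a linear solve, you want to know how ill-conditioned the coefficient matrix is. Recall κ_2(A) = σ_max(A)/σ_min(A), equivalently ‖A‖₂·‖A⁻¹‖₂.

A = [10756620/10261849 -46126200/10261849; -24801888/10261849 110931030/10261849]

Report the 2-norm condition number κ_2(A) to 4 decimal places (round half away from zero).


form AᵀA = [4324488296976/623109733129 -19215745486560/623109733129; -19215745486560/623109733129 85404258836100/623109733129] with trace 53378195796/370678009 and determinant 81000000/370678009
solving λ² − 53378195796/370678009·λ + 81000000/370678009 = 0 gives λ = 144, 562500/370678009
σ_max=√144=12, σ_min=√(562500/370678009)=(750/19253) → κ = 308.0480

308.0480


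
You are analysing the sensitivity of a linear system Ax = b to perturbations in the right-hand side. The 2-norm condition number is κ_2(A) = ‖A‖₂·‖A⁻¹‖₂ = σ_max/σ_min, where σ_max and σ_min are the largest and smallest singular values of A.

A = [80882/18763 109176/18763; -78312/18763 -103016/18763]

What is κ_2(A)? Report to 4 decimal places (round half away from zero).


161.7500

form AᵀA = [15070948/418609 20092464/418609; 20092464/418609 26791552/418609] with trace 41862500/418609 and determinant 160000/418609
λ_max, λ_min = (41862500/418609 ± √1752200996490000/175233494881)/2 = 100, 1600/418609
κ_2(A) = √(λ_max/λ_min) = √(100 / (1600/418609)) = 161.7500


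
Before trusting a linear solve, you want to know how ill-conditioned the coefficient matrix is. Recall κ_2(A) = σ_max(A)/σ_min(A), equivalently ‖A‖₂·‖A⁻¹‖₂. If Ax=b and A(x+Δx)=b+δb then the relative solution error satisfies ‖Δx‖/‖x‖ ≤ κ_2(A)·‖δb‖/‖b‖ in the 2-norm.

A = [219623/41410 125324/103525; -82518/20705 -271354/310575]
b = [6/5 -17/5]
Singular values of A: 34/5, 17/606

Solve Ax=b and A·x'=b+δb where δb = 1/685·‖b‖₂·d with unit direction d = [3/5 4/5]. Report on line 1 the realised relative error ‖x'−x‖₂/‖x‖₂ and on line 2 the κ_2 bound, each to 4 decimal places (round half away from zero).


0.0026
0.3539

largest singular value 34/5, smallest 17/606
κ = σ_max/σ_min = (34/5)/(17/606) = 242.4000
bound on ‖Δx‖/‖x‖: κ·ε = 242.4000·1/685 = 0.3539
solve Ax = b  →  x = [16.0803 -69.4584]
‖b‖₂ = 3.6056 and ‖x‖₂ = 71.2955
re-solving with b+δb shifts x by Δx of norm 0.1876
relative error = 0.0026
tightness: 0.0026 against a bound of 0.3539 (unrounded ratio ≈ 0.0074)


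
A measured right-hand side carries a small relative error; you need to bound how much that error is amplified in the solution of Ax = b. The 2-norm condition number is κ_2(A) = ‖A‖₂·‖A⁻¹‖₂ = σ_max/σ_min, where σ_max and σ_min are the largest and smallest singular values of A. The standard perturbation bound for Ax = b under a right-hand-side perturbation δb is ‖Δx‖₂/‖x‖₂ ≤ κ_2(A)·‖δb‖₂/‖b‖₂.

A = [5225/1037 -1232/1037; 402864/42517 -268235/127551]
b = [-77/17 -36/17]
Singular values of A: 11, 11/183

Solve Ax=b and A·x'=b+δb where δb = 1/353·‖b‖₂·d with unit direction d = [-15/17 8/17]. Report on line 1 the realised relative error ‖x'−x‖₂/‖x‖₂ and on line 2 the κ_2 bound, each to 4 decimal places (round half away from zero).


0.0047
0.5184

from the listed singular values, σ₁ = 11, σ_n = 11/183
κ_2(A) = 11 / (11/183) = 183.0000
worst-case relative error ≤ 183.0000 × 1/353 = 0.5184
solve Ax = b  →  x = [10.6009 48.7716]
‖b‖₂ = 5.0000 and ‖x‖₂ = 49.9104
re-solving with b+δb shifts x by Δx of norm 0.2356
relative error = 0.0047
realised/bound (from unrounded values) ≈ 0.0091


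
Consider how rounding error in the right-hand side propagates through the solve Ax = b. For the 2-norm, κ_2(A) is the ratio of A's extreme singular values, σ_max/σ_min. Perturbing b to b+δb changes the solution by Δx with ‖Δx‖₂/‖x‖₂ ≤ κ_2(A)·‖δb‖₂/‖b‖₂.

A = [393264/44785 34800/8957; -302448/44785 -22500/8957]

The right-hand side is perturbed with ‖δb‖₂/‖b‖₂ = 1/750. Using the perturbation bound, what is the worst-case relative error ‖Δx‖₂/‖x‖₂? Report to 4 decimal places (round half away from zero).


0.0459

form AᵀA = [9845254656/80227849 4098133440/80227849; 4098133440/80227849 1717290000/80227849] with trace 68417424/474721 and determinant 8294400/474721
char-poly roots: 144 and 57600/474721
κ_2(A) = √(λ_max/λ_min) = √(144 / (57600/474721)) = 34.4500
bound on ‖Δx‖/‖x‖: κ·ε = 34.4500·1/750 = 0.0459


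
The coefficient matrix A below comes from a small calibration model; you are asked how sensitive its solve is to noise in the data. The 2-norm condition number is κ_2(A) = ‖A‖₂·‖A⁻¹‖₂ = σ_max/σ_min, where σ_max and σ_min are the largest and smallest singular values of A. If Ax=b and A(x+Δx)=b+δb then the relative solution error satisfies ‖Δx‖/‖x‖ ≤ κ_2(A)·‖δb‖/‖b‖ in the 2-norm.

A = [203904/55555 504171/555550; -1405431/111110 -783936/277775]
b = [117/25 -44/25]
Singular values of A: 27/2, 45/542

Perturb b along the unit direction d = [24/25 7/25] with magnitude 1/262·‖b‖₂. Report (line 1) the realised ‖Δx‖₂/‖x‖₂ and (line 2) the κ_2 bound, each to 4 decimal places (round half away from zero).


0.0048
0.6206

from the listed singular values, σ₁ = 27/2, σ_n = 45/542
κ_2(A) = (27/2) / (45/542) = 162.6000
κ_2(A)·‖δb‖/‖b‖ = 0.6206
solve Ax = b  →  x = [-10.3588 47.0515]
‖b‖₂ = 5.0000 and ‖x‖₂ = 48.1783
δb = ε·‖b‖·d = [0.0183 0.0053]; solving A·Δx = δb gives ‖Δx‖ = 0.2299
realised ‖Δx‖/‖x‖ = 0.0048
so the bound overstates the realised error by a factor of ≈ 130.0814 (computed from the unrounded values)


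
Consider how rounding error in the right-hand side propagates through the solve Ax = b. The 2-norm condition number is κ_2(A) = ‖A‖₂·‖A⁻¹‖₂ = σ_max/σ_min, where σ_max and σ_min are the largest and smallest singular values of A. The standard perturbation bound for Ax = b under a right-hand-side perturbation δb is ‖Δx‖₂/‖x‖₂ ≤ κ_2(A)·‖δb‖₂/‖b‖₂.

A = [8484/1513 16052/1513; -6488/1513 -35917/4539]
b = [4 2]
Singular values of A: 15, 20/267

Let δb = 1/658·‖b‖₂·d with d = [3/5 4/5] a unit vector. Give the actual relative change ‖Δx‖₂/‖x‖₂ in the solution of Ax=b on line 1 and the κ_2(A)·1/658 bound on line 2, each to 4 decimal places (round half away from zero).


0.0017
0.3043

largest singular value 15, smallest 20/267
κ_2(A) = 15 / (20/267) = 200.2500
worst-case relative error ≤ 200.2500 × 1/658 = 0.3043
solve Ax = b  →  x = [-47.0549 25.2471]
‖b‖ = 4.4721, ‖x‖ = 53.4002
re-solving with b+δb shifts x by Δx of norm 0.0907
realised ‖Δx‖/‖x‖ = 0.0017
tightness: 0.0017 against a bound of 0.3043 (unrounded ratio ≈ 0.0056)


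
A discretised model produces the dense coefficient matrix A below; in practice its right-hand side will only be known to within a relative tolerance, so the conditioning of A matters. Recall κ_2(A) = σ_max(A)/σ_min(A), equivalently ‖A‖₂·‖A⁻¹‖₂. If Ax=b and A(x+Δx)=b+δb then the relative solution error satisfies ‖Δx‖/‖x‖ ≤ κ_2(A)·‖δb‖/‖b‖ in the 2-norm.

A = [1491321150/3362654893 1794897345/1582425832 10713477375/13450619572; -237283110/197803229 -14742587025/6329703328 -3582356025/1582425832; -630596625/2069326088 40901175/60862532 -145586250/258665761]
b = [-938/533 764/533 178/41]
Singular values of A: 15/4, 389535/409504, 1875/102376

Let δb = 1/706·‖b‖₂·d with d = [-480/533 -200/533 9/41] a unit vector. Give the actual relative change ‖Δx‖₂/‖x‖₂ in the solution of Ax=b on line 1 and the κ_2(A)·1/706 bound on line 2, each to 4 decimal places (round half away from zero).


largest singular value 15/4, smallest 1875/102376
κ_2(A) = (15/4) / (1875/102376) = 204.7520
bound on ‖Δx‖/‖x‖: κ·ε = 204.7520·1/706 = 0.2900
solve Ax = b  →  x = [-97.9004 2.6772 48.4891]
‖b‖ = 4.8990, ‖x‖ = 109.2833
δb = ε·‖b‖·d = [-0.0062 -0.0026 0.0015]; solving A·Δx = δb gives ‖Δx‖ = 0.3789
relative error = 0.0035
tightness: 0.0035 against a bound of 0.2900 (unrounded ratio ≈ 0.0120)

0.0035
0.2900


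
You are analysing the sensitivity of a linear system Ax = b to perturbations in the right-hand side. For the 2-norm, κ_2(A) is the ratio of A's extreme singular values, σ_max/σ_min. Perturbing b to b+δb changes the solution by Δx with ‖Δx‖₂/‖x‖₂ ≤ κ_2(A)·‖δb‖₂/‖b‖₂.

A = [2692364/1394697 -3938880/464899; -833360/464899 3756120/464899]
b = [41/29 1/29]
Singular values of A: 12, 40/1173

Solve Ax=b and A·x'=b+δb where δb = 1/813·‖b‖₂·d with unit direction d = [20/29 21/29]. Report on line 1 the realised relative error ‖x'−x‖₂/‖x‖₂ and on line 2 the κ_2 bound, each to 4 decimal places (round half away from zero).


largest singular value 12, smallest 40/1173
κ_2(A) = 12 / (40/1173) = 351.9000
perturbation bound = 351.9000·1/813 = 0.4328
solve Ax = b  →  x = [28.6280 6.3559]
‖b‖₂ = 1.4142 and ‖x‖₂ = 29.3251
δb = ε·‖b‖·d = [0.0012 0.0013]; solving A·Δx = δb gives ‖Δx‖ = 0.0510
relative error = 0.0017
tightness: 0.0017 against a bound of 0.4328 (unrounded ratio ≈ 0.0040)

0.0017
0.4328


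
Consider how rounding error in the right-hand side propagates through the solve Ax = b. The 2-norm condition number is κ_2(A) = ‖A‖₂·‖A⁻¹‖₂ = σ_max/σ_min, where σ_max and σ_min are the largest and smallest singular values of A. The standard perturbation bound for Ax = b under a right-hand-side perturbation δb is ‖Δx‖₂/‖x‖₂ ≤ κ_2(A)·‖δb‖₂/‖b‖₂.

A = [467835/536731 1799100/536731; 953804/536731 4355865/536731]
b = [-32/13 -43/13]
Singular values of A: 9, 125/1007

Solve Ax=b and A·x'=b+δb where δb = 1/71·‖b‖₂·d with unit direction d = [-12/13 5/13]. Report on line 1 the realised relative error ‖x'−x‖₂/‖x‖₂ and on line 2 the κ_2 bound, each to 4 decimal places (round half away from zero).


0.0580
1.0212

largest singular value 9, smallest 125/1007
κ_2(A) = 9 / (125/1007) = 72.5040
perturbation bound = 72.5040·1/71 = 1.0212
solve Ax = b  →  x = [-7.9571 1.3348]
‖b‖ = 4.1231, ‖x‖ = 8.0683
with δb = [-0.0536 0.0223], A·Δx = δb → ‖Δx‖ = 0.4678
realised ‖Δx‖/‖x‖ = 0.0580
tightness: 0.0580 against a bound of 1.0212 (unrounded ratio ≈ 0.0568)


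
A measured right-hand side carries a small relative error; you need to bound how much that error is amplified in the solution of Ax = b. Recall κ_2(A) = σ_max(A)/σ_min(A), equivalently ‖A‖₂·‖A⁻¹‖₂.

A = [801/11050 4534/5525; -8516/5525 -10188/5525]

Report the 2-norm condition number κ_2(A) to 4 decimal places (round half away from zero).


5.5250

form AᵀA = [465169/195364 141723/48841; 141723/48841 198964/48841] with trace 1261025/195364 and determinant 62500/48841
char-poly roots: 25/4 and 10000/48841
κ = σ_max/σ_min = (5/2)/(100/221) = 5.5250


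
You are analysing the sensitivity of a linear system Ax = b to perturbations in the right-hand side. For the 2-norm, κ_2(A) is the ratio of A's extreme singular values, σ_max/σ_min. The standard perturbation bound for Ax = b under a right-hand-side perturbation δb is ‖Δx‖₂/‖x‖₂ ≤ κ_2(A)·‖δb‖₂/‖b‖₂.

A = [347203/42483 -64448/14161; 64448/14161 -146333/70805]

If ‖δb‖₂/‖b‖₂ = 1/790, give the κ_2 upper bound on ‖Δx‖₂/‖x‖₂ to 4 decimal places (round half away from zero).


AᵀA = [546476905/6245001 -485035648/10408335; -485035648/10408335 433397801/17347225]; tr = 60769906/540225, det = 7890481/540225
eigenvalues of AᵀA: λ = (tr ± √(tr²−4·det))/2 = 2809/25, 2809/21609
κ = σ_max/σ_min = (53/5)/(53/147) = 29.4000
worst-case relative error ≤ 29.4000 × 1/790 = 0.0372

0.0372


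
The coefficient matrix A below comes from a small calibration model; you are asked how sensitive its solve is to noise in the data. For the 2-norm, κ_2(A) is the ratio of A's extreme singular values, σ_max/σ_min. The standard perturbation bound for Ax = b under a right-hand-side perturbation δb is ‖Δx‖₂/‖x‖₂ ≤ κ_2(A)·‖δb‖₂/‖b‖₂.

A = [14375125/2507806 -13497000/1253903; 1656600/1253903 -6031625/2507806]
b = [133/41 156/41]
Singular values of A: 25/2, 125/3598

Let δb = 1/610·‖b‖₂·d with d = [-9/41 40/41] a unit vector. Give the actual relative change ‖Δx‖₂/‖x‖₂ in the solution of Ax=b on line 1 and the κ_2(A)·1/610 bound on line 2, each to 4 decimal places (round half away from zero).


σ_max = 25/2, σ_min = 125/3598
κ_2(A) = (25/2) / (125/3598) = 359.8000
κ_2(A)·‖δb‖/‖b‖ = 0.5898
solve Ax = b  →  x = [76.3435 40.3539]
‖b‖ = 5.0000, ‖x‖ = 86.3526
Δx = A⁻¹·δb where δb = 1/610·5.0000·d; ‖Δx‖ = 0.2359
realised ‖Δx‖/‖x‖ = 0.0027
realised/bound (from unrounded values) ≈ 0.0046

0.0027
0.5898


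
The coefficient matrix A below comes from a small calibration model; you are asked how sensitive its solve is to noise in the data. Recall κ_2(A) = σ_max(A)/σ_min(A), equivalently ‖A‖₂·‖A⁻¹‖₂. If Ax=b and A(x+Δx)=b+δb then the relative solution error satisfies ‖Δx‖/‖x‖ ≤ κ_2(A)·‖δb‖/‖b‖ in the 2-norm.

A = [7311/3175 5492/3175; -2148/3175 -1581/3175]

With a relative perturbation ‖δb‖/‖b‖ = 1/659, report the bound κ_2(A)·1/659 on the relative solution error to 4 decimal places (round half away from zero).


M = AᵀA = [464517/80645 348384/80645; 348384/80645 261293/80645]. tr(M)=145162/16129, det(M)=9/16129
solving λ² − 145162/16129·λ + 9/16129 = 0 gives λ = 9, 1/16129
so κ_2 = √(9 / (1/16129)) = 381.0000
bound on ‖Δx‖/‖x‖: κ·ε = 381.0000·1/659 = 0.5781

0.5781


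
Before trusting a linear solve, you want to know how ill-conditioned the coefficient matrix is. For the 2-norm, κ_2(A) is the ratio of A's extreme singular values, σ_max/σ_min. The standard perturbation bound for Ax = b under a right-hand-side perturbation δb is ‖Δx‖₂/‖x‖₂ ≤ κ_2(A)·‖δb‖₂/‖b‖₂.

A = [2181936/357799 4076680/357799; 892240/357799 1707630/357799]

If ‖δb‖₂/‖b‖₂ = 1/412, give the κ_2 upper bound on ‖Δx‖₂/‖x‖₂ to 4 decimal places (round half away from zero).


0.6877

M = AᵀA = [1934193152/44559737 3626408160/44559737; 3626408160/44559737 6799624100/44559737]. tr(M)=513753956/2621161, det(M)=1254400/2621161
char-poly roots: 196 and 6400/2621161
κ = σ_max/σ_min = 14/(80/1619) = 283.3250
perturbation bound = 283.3250·1/412 = 0.6877


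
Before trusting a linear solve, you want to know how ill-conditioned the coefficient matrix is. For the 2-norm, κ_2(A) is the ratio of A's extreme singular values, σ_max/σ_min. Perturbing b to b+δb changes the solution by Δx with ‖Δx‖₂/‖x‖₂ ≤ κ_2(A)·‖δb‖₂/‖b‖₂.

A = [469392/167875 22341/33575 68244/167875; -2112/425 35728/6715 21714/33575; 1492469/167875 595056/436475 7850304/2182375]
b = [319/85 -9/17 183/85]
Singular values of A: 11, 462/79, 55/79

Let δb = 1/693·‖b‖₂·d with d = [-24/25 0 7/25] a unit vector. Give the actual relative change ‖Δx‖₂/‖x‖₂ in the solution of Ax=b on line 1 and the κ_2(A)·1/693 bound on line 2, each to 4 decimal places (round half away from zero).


σ_max = 11, σ_min = 55/79
κ_2(A) = 11 / (55/79) = 15.8000
bound on ‖Δx‖/‖x‖: κ·ε = 15.8000·1/693 = 0.0228
solve Ax = b  →  x = [1.4684 1.7195 -3.6823]
2-norm of b is 4.3589; of x, 4.3211
re-solving with b+δb shifts x by Δx of norm 0.0090
realised ‖Δx‖/‖x‖ = 0.0021
tightness: 0.0021 against a bound of 0.0228 (unrounded ratio ≈ 0.0917)

0.0021
0.0228


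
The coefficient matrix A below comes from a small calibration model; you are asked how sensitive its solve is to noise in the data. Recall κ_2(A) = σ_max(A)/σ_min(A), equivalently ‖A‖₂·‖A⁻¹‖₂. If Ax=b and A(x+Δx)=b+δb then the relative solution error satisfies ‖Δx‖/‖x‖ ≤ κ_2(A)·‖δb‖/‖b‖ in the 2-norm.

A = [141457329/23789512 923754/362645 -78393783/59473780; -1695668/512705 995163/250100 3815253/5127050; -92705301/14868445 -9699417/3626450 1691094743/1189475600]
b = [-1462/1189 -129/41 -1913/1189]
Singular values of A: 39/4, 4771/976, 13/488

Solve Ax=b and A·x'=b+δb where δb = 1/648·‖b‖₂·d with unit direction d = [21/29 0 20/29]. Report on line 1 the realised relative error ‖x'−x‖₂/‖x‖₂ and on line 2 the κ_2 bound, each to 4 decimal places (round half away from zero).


from the listed singular values, σ₁ = 39/4, σ_n = 13/488
κ = σ_max/σ_min = (39/4)/(13/488) = 366.0000
κ_2(A)·‖δb‖/‖b‖ = 0.5648
solve Ax = b  →  x = [-16.2166 -0.5604 -73.3051]
‖b‖₂ = 3.7417 and ‖x‖₂ = 75.0795
δb = ε·‖b‖·d = [0.0042 0.0000 0.0040]; solving A·Δx = δb gives ‖Δx‖ = 0.2168
realised ‖Δx‖/‖x‖ = 0.0029
tightness: 0.0029 against a bound of 0.5648 (unrounded ratio ≈ 0.0051)

0.0029
0.5648


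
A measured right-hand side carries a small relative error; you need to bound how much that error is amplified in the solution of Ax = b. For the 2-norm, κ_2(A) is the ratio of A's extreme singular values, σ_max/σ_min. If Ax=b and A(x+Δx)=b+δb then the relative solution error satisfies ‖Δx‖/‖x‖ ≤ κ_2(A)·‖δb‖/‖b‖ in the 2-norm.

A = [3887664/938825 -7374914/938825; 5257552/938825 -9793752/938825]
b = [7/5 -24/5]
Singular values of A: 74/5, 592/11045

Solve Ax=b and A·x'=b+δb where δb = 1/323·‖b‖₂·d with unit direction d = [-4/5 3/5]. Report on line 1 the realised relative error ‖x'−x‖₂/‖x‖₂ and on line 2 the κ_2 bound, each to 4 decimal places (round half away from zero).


0.0039
0.8549

σ_max = 74/5, σ_min = 592/11045
κ = σ_max/σ_min = (74/5)/(592/11045) = 276.1250
perturbation bound = 276.1250·1/323 = 0.8549
solve Ax = b  →  x = [-65.9440 -34.9404]
‖b‖₂ = 5.0000 and ‖x‖₂ = 74.6287
δb = ε·‖b‖·d = [-0.0124 0.0093]; solving A·Δx = δb gives ‖Δx‖ = 0.2888
relative error = 0.0039
tightness: 0.0039 against a bound of 0.8549 (unrounded ratio ≈ 0.0045)


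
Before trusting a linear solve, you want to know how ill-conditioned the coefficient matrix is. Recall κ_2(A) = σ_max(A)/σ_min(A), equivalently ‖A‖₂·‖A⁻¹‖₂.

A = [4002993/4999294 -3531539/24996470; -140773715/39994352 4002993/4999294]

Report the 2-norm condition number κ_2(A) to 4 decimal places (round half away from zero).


95.1680

M = AᵀA = [12399031424281/951545622784 -1743411532311/594716014240; -1743411532311/594716014240 122864542433/185848754450]. tr(M)=193755173729/14151481600, det(M)=46854025/2264237056
eigenvalues of AᵀA: λ = (tr ± √(tr²−4·det))/2 = 1369/100, 855625/566059264
κ_2(A) = √(λ_max/λ_min) = √((1369/100) / (855625/566059264)) = 95.1680


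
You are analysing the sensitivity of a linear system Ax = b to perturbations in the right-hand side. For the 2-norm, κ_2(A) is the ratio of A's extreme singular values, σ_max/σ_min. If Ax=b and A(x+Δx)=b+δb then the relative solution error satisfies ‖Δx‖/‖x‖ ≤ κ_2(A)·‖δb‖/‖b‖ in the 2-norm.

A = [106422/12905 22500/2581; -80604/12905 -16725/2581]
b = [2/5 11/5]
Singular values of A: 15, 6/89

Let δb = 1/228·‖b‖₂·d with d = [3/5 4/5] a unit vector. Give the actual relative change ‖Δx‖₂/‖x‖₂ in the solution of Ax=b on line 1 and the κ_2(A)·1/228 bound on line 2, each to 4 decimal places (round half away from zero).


0.0049
0.9759

from the listed singular values, σ₁ = 15, σ_n = 6/89
κ_2(A) = 15 / (6/89) = 222.5000
perturbation bound = 222.5000·1/228 = 0.9759
solve Ax = b  →  x = [-21.5287 20.4115]
2-norm of b is 2.2361; of x, 29.6667
δb = ε·‖b‖·d = [0.0059 0.0078]; solving A·Δx = δb gives ‖Δx‖ = 0.1455
realised ‖Δx‖/‖x‖ = 0.0049
tightness: 0.0049 against a bound of 0.9759 (unrounded ratio ≈ 0.0050)


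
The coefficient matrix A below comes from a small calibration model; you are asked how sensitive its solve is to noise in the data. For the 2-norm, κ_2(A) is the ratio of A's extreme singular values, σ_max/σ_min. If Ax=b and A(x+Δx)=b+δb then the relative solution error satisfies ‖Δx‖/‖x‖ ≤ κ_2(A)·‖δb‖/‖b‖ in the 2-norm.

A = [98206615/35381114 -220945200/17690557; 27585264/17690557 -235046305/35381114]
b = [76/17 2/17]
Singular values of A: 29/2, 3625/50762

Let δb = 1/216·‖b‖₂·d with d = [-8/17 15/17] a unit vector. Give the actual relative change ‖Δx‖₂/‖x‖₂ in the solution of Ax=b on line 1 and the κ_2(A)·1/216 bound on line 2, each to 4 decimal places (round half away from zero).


0.0104
0.9400

from the listed singular values, σ₁ = 29/2, σ_n = 3625/50762
condition number: (29/2) ÷ (3625/50762) = 203.0480
κ_2(A)·‖δb‖/‖b‖ = 0.9400
solve Ax = b  →  x = [-27.2630 -6.4169]
‖b‖₂ = 4.4721 and ‖x‖₂ = 28.0080
re-solving with b+δb shifts x by Δx of norm 0.2899
dividing the unrounded norms, ‖Δx‖/‖x‖ = 0.0104
realised/bound (from unrounded values) ≈ 0.0110


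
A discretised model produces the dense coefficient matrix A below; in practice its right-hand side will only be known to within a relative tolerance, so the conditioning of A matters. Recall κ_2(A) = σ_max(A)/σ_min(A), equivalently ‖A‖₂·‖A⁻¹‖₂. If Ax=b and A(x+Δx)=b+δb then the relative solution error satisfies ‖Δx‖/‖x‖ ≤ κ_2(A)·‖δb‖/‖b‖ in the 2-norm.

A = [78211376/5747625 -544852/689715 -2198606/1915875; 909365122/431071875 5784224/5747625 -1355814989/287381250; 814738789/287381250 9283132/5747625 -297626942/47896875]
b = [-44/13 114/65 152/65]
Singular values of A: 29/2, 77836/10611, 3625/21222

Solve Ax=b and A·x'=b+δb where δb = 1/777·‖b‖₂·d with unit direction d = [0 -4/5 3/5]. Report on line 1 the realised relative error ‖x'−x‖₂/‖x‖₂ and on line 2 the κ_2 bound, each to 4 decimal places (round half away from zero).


0.0599
0.1093

largest singular value 29/2, smallest 3625/21222
κ = σ_max/σ_min = (29/2)/(3625/21222) = 84.8880
perturbation bound = 84.8880·1/777 = 0.1093
solve Ax = b  →  x = [-0.2790 0.1527 -0.4639]
‖b‖₂ = 4.4721 and ‖x‖₂ = 0.5625
δb = ε·‖b‖·d = [0.0000 -0.0046 0.0035]; solving A·Δx = δb gives ‖Δx‖ = 0.0337
realised ‖Δx‖/‖x‖ = 0.0599
tightness: 0.0599 against a bound of 0.1093 (unrounded ratio ≈ 0.5483)


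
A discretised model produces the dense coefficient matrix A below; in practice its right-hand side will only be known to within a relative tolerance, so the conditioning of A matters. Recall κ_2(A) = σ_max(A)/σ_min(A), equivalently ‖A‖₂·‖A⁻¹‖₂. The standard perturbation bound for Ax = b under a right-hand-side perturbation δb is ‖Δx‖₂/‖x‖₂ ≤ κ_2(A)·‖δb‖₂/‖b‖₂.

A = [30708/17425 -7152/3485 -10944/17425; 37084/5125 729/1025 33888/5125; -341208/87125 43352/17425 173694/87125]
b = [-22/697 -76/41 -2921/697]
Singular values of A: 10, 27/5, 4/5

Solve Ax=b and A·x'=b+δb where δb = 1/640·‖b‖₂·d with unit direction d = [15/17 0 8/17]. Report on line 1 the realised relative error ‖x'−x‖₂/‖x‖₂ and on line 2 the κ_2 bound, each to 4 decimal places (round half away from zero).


largest singular value 10, smallest 4/5
condition number: 10 ÷ (4/5) = 12.5000
κ_2(A)·‖δb‖/‖b‖ = 0.0195
solve Ax = b  →  x = [1.1756 1.5556 -1.7341]
‖b‖ = 4.5826, ‖x‖ = 2.6093
δb = ε·‖b‖·d = [0.0063 0.0000 0.0034]; solving A·Δx = δb gives ‖Δx‖ = 0.0090
relative error = 0.0034
realised/bound (from unrounded values) ≈ 0.1756

0.0034
0.0195


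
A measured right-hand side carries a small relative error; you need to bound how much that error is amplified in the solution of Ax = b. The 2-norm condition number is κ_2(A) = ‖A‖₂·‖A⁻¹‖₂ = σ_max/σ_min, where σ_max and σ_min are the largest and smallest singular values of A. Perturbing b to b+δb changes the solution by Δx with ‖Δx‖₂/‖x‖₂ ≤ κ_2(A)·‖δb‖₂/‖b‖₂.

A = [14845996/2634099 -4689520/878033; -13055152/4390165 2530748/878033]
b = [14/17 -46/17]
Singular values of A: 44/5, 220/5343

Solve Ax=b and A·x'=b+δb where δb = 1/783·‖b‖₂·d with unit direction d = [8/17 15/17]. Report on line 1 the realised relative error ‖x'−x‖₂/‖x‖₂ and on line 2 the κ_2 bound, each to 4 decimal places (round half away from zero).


0.0018
0.2730

σ_max = 44/5, σ_min = 220/5343
condition number: (44/5) ÷ (220/5343) = 213.7200
κ_2(A)·‖δb‖/‖b‖ = 0.2730
solve Ax = b  →  x = [-33.3339 -35.3301]
‖b‖ = 2.8284, ‖x‖ = 48.5733
re-solving with b+δb shifts x by Δx of norm 0.0877
realised ‖Δx‖/‖x‖ = 0.0018
realised/bound (from unrounded values) ≈ 0.0066


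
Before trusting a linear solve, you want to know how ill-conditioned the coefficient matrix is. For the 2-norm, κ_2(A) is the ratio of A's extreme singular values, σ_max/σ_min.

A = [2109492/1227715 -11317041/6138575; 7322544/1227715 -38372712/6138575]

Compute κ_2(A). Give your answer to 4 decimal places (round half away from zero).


AᵀA = [2322784285200/60291364849 -2438872635780/60291364849; -2438872635780/60291364849 2560864709169/60291364849]; tr = 5806954809/71690089, det = 4665600/71690089
λ_max, λ_min = (5806954809/71690089 ± √33719386244651272881/5139468860827921)/2 = 81, 57600/71690089
so κ_2 = √(81 / (57600/71690089)) = 317.5125

317.5125


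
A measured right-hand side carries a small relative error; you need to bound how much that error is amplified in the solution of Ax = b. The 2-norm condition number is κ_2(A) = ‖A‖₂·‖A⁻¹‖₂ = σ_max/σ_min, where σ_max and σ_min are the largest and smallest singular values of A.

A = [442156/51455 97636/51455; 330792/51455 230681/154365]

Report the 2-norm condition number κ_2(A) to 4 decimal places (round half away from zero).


form AᵀA = [12197011024/105904681 2744246120/105904681; 2744246120/105904681 5560352809/953142129] with trace 68610025/567009 and determinant 234256/567009
eigenvalues of AᵀA: λ = (tr ± √(tr²−4·det))/2 = 121, 1936/567009
κ = σ_max/σ_min = 11/(44/753) = 188.2500

188.2500


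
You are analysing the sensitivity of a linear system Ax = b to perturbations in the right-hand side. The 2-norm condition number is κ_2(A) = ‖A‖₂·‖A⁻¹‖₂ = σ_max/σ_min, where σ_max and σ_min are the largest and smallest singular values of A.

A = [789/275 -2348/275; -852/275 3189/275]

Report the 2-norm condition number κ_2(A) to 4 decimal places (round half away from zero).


33.0000

AᵀA = [53937/3025 -182784/3025; -182784/3025 627313/3025]; tr = 27250/121, det = 5625/121
solving λ² − 27250/121·λ + 5625/121 = 0 gives λ = 225, 25/121
so κ_2 = √(225 / (25/121)) = 33.0000
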